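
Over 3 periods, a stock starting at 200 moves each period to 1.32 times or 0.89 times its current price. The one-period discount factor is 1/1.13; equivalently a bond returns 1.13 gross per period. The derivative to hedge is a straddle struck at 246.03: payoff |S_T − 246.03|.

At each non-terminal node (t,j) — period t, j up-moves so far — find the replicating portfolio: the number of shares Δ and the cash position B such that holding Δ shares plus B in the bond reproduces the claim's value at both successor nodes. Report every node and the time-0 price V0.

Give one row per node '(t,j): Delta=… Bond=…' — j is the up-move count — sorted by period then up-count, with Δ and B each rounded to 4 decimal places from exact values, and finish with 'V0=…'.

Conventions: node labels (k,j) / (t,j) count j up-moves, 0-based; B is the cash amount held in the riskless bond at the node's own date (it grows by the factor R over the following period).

(0,0): Delta=0.4262 Bond=-26.4536
(1,0): Delta=-0.1725 Bond=76.6632
(1,1): Delta=0.7457 Bond=-114.2491
(2,0): Delta=-1.0000 Bond=217.7257
(2,1): Delta=0.2692 Bond=-17.1552
(2,2): Delta=1.0000 Bond=-217.7257
V0=58.7767

Under the risk-neutral measure, an up-move has probability p* = (R−d)/(u−d) = 0.5581 and values discount at R = 1.13.
Payoffs at expiry: V(3,0)=105.0362, V(3,1)=36.9156, V(3,2)=64.1172, V(3,3)=213.9636
Node (2,0) S=158.4200: V=(p*·36.9156+(1−p*)·105.0362)/1.13=59.3057; Δ=(36.9156−105.0362)/(209.1144−140.9938)=-1.0000; B=V−Δ·S=217.7257
Node (2,1) S=234.9600: V=(p*·64.1172+(1−p*)·36.9156)/1.13=46.1043; Δ=(64.1172−36.9156)/(310.1472−209.1144)=0.2692; B=V−Δ·S=-17.1552
Node (2,2) S=348.4800: V=(p*·213.9636+(1−p*)·64.1172)/1.13=130.7543; Δ=(213.9636−64.1172)/(459.9936−310.1472)=1.0000; B=V−Δ·S=-217.7257
Node (1,0) S=178.0000: V=(p*·46.1043+(1−p*)·59.3057)/1.13=45.9624; Δ=(46.1043−59.3057)/(234.9600−158.4200)=-0.1725; B=V−Δ·S=76.6632
Node (1,1) S=264.0000: V=(p*·130.7543+(1−p*)·46.1043)/1.13=82.6114; Δ=(130.7543−46.1043)/(348.4800−234.9600)=0.7457; B=V−Δ·S=-114.2491
Node (0,0) S=200.0000: V=(p*·82.6114+(1−p*)·45.9624)/1.13=58.7767; Δ=(82.6114−45.9624)/(264.0000−178.0000)=0.4262; B=V−Δ·S=-26.4536
As a check, the time-0 holding Δ(0,0)·S0 + B(0,0) comes to 58.7767 — exactly V0.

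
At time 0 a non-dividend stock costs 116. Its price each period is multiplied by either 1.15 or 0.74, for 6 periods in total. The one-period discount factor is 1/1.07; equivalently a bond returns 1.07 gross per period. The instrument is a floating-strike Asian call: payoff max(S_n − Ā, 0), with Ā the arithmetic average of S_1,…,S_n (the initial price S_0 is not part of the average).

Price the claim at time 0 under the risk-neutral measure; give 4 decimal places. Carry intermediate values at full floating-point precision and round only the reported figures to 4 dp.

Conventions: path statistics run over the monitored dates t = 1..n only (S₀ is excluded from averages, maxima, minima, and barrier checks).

price = 20.5908

No-arbitrage gives p* = (R−d)/(u−d) = 0.8049: enumerate every path, weight its payoff by its p*-probability, and discount by R^6.
Enumerate all 2^6 = 64 price paths (U = up ×1.15, D = down ×0.74); each path with k up-moves has probability p*^k·(1−p*)^(6−k).
DDDDDD: Ā=45.9901, payoff=0.0000, prob=0.000055
UDDDDD: Ā=71.4711, payoff=0.0000, prob=0.000228
DUDDDD: Ā=63.5444, payoff=0.0000, prob=0.000228
UUDDDD: Ā=98.7514, payoff=0.0000, prob=0.000939
DDUDDD: Ā=57.6787, payoff=0.0000, prob=0.000228
UDUDDD: Ā=89.6358, payoff=0.0000, prob=0.000939
DUUDDD: Ā=81.7091, payoff=0.0000, prob=0.000939
UUUDDD: Ā=126.9803, payoff=0.0000, prob=0.003874
DDDUDD: Ā=53.3380, payoff=0.0000, prob=0.000228
UDDUDD: Ā=82.8902, payoff=0.0000, prob=0.000939
DUDUDD: Ā=74.9635, payoff=0.0000, prob=0.000939
UUDUDD: Ā=116.4973, payoff=0.0000, prob=0.003874
DDUUDD: Ā=69.0978, payoff=0.0000, prob=0.000939
UDUUDD: Ā=107.3817, payoff=0.0000, prob=0.003874
DUUUDD: Ā=99.4550, payoff=0.0000, prob=0.003874
UUUUDD: Ā=154.5584, payoff=0.0000, prob=0.015978
DDDDUD: Ā=50.1259, payoff=0.0000, prob=0.000228
UDDDUD: Ā=77.8984, payoff=0.0000, prob=0.000939
DUDDUD: Ā=69.9718, payoff=0.0000, prob=0.000939
UUDDUD: Ā=108.7399, payoff=0.0000, prob=0.003874
DDUDUD: Ā=64.1060, payoff=0.0000, prob=0.000939
UDUDUD: Ā=99.6242, payoff=0.0000, prob=0.003874
DUUDUD: Ā=91.6976, payoff=0.0000, prob=0.003874
UUUDUD: Ā=142.5030, payoff=0.0000, prob=0.015978
DDDUUD: Ā=59.7654, payoff=0.0000, prob=0.000939
UDDUUD: Ā=92.8786, payoff=0.0000, prob=0.003874
DUDUUD: Ā=84.9520, payoff=0.0000, prob=0.003874
UUDUUD: Ā=132.0199, payoff=0.0000, prob=0.015978
DDUUUD: Ā=79.0862, payoff=0.0000, prob=0.003874
UDUUUD: Ā=122.9043, payoff=0.0000, prob=0.015978
DUUUUD: Ā=114.9776, payoff=0.0000, prob=0.015978
UUUUUD: Ā=178.6814, payoff=0.0000, prob=0.065911
DDDDDU: Ā=47.7490, payoff=0.0000, prob=0.000228
UDDDDU: Ā=74.2045, payoff=0.0000, prob=0.000939
DUDDDU: Ā=66.2779, payoff=0.0000, prob=0.000939
UUDDDU: Ā=102.9994, payoff=0.0000, prob=0.003874
DDUDDU: Ā=60.4121, payoff=0.0000, prob=0.000939
UDUDDU: Ā=93.8837, payoff=0.0000, prob=0.003874
DUUDDU: Ā=85.9571, payoff=0.0000, prob=0.003874
UUUDDU: Ā=133.5819, payoff=0.0000, prob=0.015978
DDDUDU: Ā=56.0715, payoff=0.0000, prob=0.000939
UDDUDU: Ā=87.1381, payoff=0.0000, prob=0.003874
DUDUDU: Ā=79.2115, payoff=0.0000, prob=0.003874
UUDUDU: Ā=123.0989, payoff=0.0000, prob=0.015978
DDUUDU: Ā=73.3457, payoff=0.0000, prob=0.003874
UDUUDU: Ā=113.9832, payoff=0.0000, prob=0.015978
DUUUDU: Ā=106.0566, payoff=5.0431, prob=0.015978
UUUUDU: Ā=164.8176, payoff=7.8373, prob=0.065911
DDDDUU: Ā=52.8594, payoff=0.0000, prob=0.000939
UDDDUU: Ā=82.1464, payoff=0.0000, prob=0.003874
DUDDUU: Ā=74.2197, payoff=0.0000, prob=0.003874
UUDDUU: Ā=115.3415, payoff=0.0000, prob=0.015978
DDUDUU: Ā=68.3540, payoff=3.1362, prob=0.003874
UDUDUU: Ā=106.2258, payoff=4.8739, prob=0.015978
DUUDUU: Ā=98.2991, payoff=12.8005, prob=0.015978
UUUDUU: Ā=152.7622, payoff=19.8927, prob=0.065911
DDDUUU: Ā=64.0134, payoff=7.4769, prob=0.003874
UDDUUU: Ā=99.4802, payoff=11.6195, prob=0.015978
DUDUUU: Ā=91.5535, payoff=19.5461, prob=0.015978
UUDUUU: Ā=142.2792, payoff=30.3757, prob=0.065911
DDUUUU: Ā=85.6878, payoff=25.4119, prob=0.015978
UDUUUU: Ā=133.1635, payoff=39.4914, prob=0.065911
DUUUUU: Ā=125.2368, payoff=47.4181, prob=0.065911
UUUUUU: Ā=194.6248, payoff=73.6903, prob=0.271882
Price = Σ prob·payoff / R^6 = 30.901244 / 1.500730 = 20.5908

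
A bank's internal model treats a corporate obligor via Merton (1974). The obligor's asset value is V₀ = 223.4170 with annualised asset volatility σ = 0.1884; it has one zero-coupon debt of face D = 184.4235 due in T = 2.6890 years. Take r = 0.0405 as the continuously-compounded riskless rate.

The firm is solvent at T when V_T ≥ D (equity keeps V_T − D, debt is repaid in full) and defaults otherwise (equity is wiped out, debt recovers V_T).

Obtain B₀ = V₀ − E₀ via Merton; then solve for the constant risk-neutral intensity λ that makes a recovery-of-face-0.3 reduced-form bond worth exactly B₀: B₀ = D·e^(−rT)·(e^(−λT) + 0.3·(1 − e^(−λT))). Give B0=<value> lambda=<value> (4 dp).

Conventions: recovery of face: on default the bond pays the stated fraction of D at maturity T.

B0=160.2288 lambda=0.0170

With assets at 223.4170 and a single debt payment of 184.4235 at 2.6890 years:
d₁ = [ln(V₀/D) + (r + σ²/2)T] / (σ√T)
   = [ln(223.4170/184.4235) + (0.0405 + 0.5·0.1884²)·2.6890] / (0.1884·√2.6890)
   = [0.191805 + 0.156627] / 0.308942 = 1.127826
d₂ = d₁ − σ√T = 1.127826 − 0.308942 = 0.818884
N(d₁) = 0.870303,  N(d₂) = 0.793574,  e^(−rT) = 0.896816
E₀ = V₀·N(d₁) − D·e^(−rT)·N(d₂)
   = 223.4170·0.870303 − 184.4235·0.896816·0.793574 = 63.188235
B₀ = V₀ − E₀ = 223.4170 − 63.188235 = 160.228765
e^(−λT) = (B₀·e^(rT)/D − 0.3)/(1 − 0.3) = (160.2288·1.115056/184.4235 − 0.3)/0.7 = 0.95538655
λ = −ln(0.95538655)/2.6890 = 0.016973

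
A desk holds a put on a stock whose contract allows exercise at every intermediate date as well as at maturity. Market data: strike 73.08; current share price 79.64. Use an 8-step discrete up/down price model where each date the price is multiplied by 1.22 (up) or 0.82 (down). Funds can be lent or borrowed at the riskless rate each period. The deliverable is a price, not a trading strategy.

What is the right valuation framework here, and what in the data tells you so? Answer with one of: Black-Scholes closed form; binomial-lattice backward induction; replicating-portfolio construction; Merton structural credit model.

Key observation: with exercise allowed before expiry on a discrete up/down model (8 steps from spot 79.64), the strike-73.08 put's value must be rolled back through the tree testing early exercise at each node.

framework: binomial-lattice backward induction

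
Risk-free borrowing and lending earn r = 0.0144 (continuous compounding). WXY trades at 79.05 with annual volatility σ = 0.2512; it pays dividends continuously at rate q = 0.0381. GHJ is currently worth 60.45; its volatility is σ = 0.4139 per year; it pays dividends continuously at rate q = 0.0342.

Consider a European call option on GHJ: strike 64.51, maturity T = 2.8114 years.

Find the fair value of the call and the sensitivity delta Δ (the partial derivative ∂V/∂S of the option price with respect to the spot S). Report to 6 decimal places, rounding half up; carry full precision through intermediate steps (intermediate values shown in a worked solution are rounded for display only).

price = 12.566443
Δ = 0.516586

σ√T = 0.4139·√2.8114 = 0.693996
d₁ = (ln(S/K) + (r−q+σ²/2)T) / (σ√T) = (ln(60.45/64.51) + (0.0144−0.0342+0.4139²/2)·2.8114) / 0.693996 = (-0.065004 + 0.185149) / 0.693996 = 0.173122
d₂ = d₁ − σ√T = 0.173122 − 0.693996 = -0.520874
e^{−rT} = 0.960324
e^{−qT} = 0.908328
N(d₁) = 0.568722,  N(d₂) = 0.301227
Call price V = S·e^{−qT}·N(d₁) − K·e^{−rT}·N(d₂) = 31.227629 − 18.661185 = 12.566443
Δ = e^{−qT}·N(d₁) = 0.516586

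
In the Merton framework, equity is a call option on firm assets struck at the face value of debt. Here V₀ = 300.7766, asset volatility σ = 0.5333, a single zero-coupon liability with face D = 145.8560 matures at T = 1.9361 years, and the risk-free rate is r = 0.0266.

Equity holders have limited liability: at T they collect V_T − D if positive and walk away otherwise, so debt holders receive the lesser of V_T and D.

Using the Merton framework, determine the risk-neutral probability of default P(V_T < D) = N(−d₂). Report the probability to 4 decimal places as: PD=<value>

Equity is a call on the firm's assets struck at D = 145.8560:
d₁ = [ln(V₀/D) + (r + σ²/2)T] / (σ√T)
   = [ln(300.7766/145.8560) + (0.0266 + 0.5·0.5333²)·1.9361] / (0.5333·√1.9361)
   = [0.723748 + 0.326822] / 0.742054 = 1.415760
d₂ = d₁ − σ√T = 1.415760 − 0.742054 = 0.673706
risk-neutral PD = N(−d₂) = N(-0.673706) = 0.250249

PD=0.2502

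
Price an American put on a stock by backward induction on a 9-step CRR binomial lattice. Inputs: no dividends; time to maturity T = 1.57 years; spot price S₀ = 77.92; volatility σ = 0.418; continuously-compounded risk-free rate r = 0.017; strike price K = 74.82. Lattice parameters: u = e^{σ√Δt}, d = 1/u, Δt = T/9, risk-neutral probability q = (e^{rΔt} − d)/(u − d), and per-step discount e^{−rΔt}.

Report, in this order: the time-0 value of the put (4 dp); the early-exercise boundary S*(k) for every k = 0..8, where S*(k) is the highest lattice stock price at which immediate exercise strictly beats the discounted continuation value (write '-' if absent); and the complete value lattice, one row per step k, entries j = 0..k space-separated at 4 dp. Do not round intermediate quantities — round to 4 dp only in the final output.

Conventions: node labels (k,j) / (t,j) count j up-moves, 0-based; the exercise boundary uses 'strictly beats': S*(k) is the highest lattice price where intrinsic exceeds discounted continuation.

params: Δt=0.17444 u=1.19075 d=0.83981 q=0.46493 e^(-rΔt)=0.99704
t_9 payoffs: 58.6295 51.8637 42.2705 28.6685 9.3823 0.0000 0.0000 0.0000 0.0000 0.0000
t_8: node(8,0) S=19.2789 payoff=55.5411 vs cont=55.3196 → 55.5411 [stop]  node(8,1) S=27.3353 payoff=47.4847 vs cont=47.2632 → 47.4847 [stop]  node(8,2) S=38.7583 payoff=36.0617 vs cont=35.8401 → 36.0617 [stop]  node(8,3) S=54.9550 payoff=19.8650 vs cont=19.6435 → 19.8650 [stop]  node(8,4) S=77.9200 payoff=0.0000 vs cont=5.0053 → 5.0053 [wait]  node(8,5) S=110.4818 payoff=0.0000 vs cont=0.0000 → 0.0000 [wait]  node(8,6) S=156.6508 payoff=0.0000 vs cont=0.0000 → 0.0000 [wait]  node(8,7) S=222.1133 payoff=0.0000 vs cont=0.0000 → 0.0000 [wait]  node(8,8) S=314.9318 payoff=0.0000 vs cont=0.0000 → 0.0000 [wait]  ⇒ S*(8)=54.9550
t_7: node(7,0) S=22.9563 payoff=51.8637 vs cont=51.6421 → 51.8637 [stop]  node(7,1) S=32.5495 payoff=42.2705 vs cont=42.0490 → 42.2705 [stop]  node(7,2) S=46.1515 payoff=28.6685 vs cont=28.4469 → 28.6685 [stop]  node(7,3) S=65.4377 payoff=9.3823 vs cont=12.9180 → 12.9180 [wait]  node(7,4) S=92.7833 payoff=0.0000 vs cont=2.6703 → 2.6703 [wait]  node(7,5) S=131.5563 payoff=0.0000 vs cont=0.0000 → 0.0000 [wait]  node(7,6) S=186.5321 payoff=0.0000 vs cont=0.0000 → 0.0000 [wait]  node(7,7) S=264.4816 payoff=0.0000 vs cont=0.0000 → 0.0000 [wait]  ⇒ S*(7)=46.1515
t_6: node(6,0) S=27.3353 payoff=47.4847 vs cont=47.2632 → 47.4847 [stop]  node(6,1) S=38.7583 payoff=36.0617 vs cont=35.8401 → 36.0617 [stop]  node(6,2) S=54.9550 payoff=19.8650 vs cont=21.2824 → 21.2824 [wait]  node(6,3) S=77.9200 payoff=0.0000 vs cont=8.1294 → 8.1294 [wait]  node(6,4) S=110.4818 payoff=0.0000 vs cont=1.4246 → 1.4246 [wait]  node(6,5) S=156.6508 payoff=0.0000 vs cont=0.0000 → 0.0000 [wait]  node(6,6) S=222.1133 payoff=0.0000 vs cont=0.0000 → 0.0000 [wait]  ⇒ S*(6)=38.7583
t_5: node(5,0) S=32.5495 payoff=42.2705 vs cont=42.0490 → 42.2705 [stop]  node(5,1) S=46.1515 payoff=28.6685 vs cont=29.1040 → 29.1040 [wait]  node(5,2) S=65.4377 payoff=9.3823 vs cont=15.1223 → 15.1223 [wait]  node(5,3) S=92.7833 payoff=0.0000 vs cont=4.9973 → 4.9973 [wait]  node(5,4) S=131.5563 payoff=0.0000 vs cont=0.7600 → 0.7600 [wait]  node(5,5) S=186.5321 payoff=0.0000 vs cont=0.0000 → 0.0000 [wait]  ⇒ S*(5)=32.5495
t_4: node(4,0) S=38.7583 payoff=36.0617 vs cont=36.0420 → 36.0617 [stop]  node(4,1) S=54.9550 payoff=19.8650 vs cont=22.5366 → 22.5366 [wait]  node(4,2) S=77.9200 payoff=0.0000 vs cont=10.3841 → 10.3841 [wait]  node(4,3) S=110.4818 payoff=0.0000 vs cont=3.0183 → 3.0183 [wait]  node(4,4) S=156.6508 payoff=0.0000 vs cont=0.4054 → 0.4054 [wait]  ⇒ S*(4)=38.7583
t_3: node(3,0) S=46.1515 payoff=28.6685 vs cont=29.6853 → 29.6853 [wait]  node(3,1) S=65.4377 payoff=9.3823 vs cont=16.8366 → 16.8366 [wait]  node(3,2) S=92.7833 payoff=0.0000 vs cont=6.9389 → 6.9389 [wait]  node(3,3) S=131.5563 payoff=0.0000 vs cont=1.7982 → 1.7982 [wait]  ⇒ S*(3)=-
t_2: node(2,0) S=54.9550 payoff=19.8650 vs cont=23.6414 → 23.6414 [wait]  node(2,1) S=77.9200 payoff=0.0000 vs cont=12.1986 → 12.1986 [wait]  node(2,2) S=110.4818 payoff=0.0000 vs cont=4.5354 → 4.5354 [wait]  ⇒ S*(2)=-
t_1: node(1,0) S=65.4377 payoff=9.3823 vs cont=18.2671 → 18.2671 [wait]  node(1,1) S=92.7833 payoff=0.0000 vs cont=8.6102 → 8.6102 [wait]  ⇒ S*(1)=-
t_0: node(0,0) S=77.9200 payoff=0.0000 vs cont=13.7365 → 13.7365 [wait]  ⇒ S*(0)=-

price = 13.7365
boundary = - - - - 38.7583 32.5495 38.7583 46.1515 54.9550
tree:
13.7365
18.2671 8.6102
23.6414 12.1986 4.5354
29.6853 16.8366 6.9389 1.7982
36.0617 22.5366 10.3841 3.0183 0.4054
42.2705 29.1040 15.1223 4.9973 0.7600 0.0000
47.4847 36.0617 21.2824 8.1294 1.4246 0.0000 0.0000
51.8637 42.2705 28.6685 12.9180 2.6703 0.0000 0.0000 0.0000
55.5411 47.4847 36.0617 19.8650 5.0053 0.0000 0.0000 0.0000 0.0000
58.6295 51.8637 42.2705 28.6685 9.3823 0.0000 0.0000 0.0000 0.0000 0.0000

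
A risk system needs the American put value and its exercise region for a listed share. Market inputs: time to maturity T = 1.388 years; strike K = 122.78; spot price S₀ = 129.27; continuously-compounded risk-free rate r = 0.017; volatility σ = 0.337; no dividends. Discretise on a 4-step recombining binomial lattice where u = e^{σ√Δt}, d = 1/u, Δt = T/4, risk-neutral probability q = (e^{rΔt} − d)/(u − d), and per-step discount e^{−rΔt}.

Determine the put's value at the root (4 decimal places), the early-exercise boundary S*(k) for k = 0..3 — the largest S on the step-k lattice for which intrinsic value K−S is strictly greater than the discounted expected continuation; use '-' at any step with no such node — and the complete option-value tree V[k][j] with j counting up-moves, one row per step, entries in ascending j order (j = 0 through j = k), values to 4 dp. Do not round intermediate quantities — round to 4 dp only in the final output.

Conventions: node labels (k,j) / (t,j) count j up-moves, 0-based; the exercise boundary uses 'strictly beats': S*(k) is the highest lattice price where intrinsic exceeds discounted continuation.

Δt=0.34700, u=1.21959, d=0.81995, q=0.46534, disc=e^(-rΔt)=0.99412
k=4 terminal: V=max(K-S,0) → 64.3493 35.8701 0.0000 0.0000 0.0000
k=3: j=0 S=71.2615 intr=51.5185 cont=50.7963 V=51.5185[EX]; j=1 S=105.9945 intr=16.7855 cont=19.0656 V=19.0656[hold]; j=2 S=157.6565 intr=0.0000 cont=0.0000 V=0.0000[hold]; j=3 S=234.4987 intr=0.0000 cont=0.0000 V=0.0000[hold]  S*(3)=71.2615
k=2: j=0 S=86.9099 intr=35.8701 cont=36.2027 V=36.2027[hold]; j=1 S=129.2700 intr=0.0000 cont=10.1337 V=10.1337[hold]; j=2 S=192.2765 intr=0.0000 cont=0.0000 V=0.0000[hold]  S*(2)=-
k=1: j=0 S=105.9945 intr=16.7855 cont=23.9302 V=23.9302[hold]; j=1 S=157.6565 intr=0.0000 cont=5.3862 V=5.3862[hold]  S*(1)=-
k=0: j=0 S=129.2700 intr=0.0000 cont=15.2110 V=15.2110[hold]  S*(0)=-

price = 15.2110
boundary = - - - 71.2615
tree:
15.2110
23.9302 5.3862
36.2027 10.1337 0.0000
51.5185 19.0656 0.0000 0.0000
64.3493 35.8701 0.0000 0.0000 0.0000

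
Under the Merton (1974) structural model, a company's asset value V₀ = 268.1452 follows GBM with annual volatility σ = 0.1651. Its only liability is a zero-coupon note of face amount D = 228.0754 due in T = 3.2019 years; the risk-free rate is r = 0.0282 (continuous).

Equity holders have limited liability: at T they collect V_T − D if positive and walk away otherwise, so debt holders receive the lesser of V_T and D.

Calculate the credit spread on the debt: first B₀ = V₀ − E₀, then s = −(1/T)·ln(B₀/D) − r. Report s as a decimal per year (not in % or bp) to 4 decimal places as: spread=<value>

spread=0.0116

Apply the equity-as-call identities (strike 228.0754, horizon 3.2019 years):
d₁ = [ln(V₀/D) + (r + σ²/2)T] / (σ√T)
   = [ln(268.1452/228.0754) + (0.0282 + 0.5·0.1651²)·3.2019] / (0.1651·√3.2019)
   = [0.161852 + 0.133932] / 0.295428 = 1.001209
d₂ = d₁ − σ√T = 1.001209 − 0.295428 = 0.705781
N(d₁) = 0.841637,  N(d₂) = 0.759838,  e^(−rT) = 0.913663
E₀ = V₀·N(d₁) − D·e^(−rT)·N(d₂)
   = 268.1452·0.841637 − 228.0754·0.913663·0.759838 = 67.342848
B₀ = V₀ − E₀ = 268.1452 − 67.342848 = 200.802352
spread = −(1/T)·ln(B₀/D) − r = −(1/3.2019)·ln(200.802352/228.0754) − 0.0282 = 0.01157488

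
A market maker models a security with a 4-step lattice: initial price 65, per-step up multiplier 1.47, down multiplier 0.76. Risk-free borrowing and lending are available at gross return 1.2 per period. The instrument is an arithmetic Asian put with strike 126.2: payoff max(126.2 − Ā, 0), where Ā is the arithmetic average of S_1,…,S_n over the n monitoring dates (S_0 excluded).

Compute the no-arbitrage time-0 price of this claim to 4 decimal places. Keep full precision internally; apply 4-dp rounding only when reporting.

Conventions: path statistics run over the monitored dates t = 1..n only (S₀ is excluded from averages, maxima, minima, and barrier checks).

price = 15.7014

Risk-neutral up-probability p* = (R−d)/(u−d) = (1.2−0.76)/(1.47−0.76) = 0.6197; the claim prices as the p*-weighted sum of path payoffs discounted by R^4.
Enumerate all 2^4 = 16 price paths (U = up ×1.47, D = down ×0.76); each path with k up-moves has probability p*^k·(1−p*)^(4−k).
DDDD: Ā=34.2907, payoff=91.9093, prob=0.020913
UDDD: Ā=66.3255, payoff=59.8745, prob=0.034081
DUDD: Ā=54.7880, payoff=71.4120, prob=0.034081
UUDD: Ā=105.9714, payoff=20.2286, prob=0.055539
DDUD: Ā=46.0195, payoff=80.1805, prob=0.034081
UDUD: Ā=89.0113, payoff=37.1887, prob=0.055539
DUUD: Ā=77.4738, payoff=48.7262, prob=0.055539
UUUD: Ā=149.8507, payoff=0.0000, prob=0.090508
DDDU: Ā=39.3554, payoff=86.8446, prob=0.034081
UDDU: Ā=76.1216, payoff=50.0784, prob=0.055539
DUDU: Ā=64.5841, payoff=61.6159, prob=0.055539
UUDU: Ā=124.9193, payoff=1.2807, prob=0.090508
DDUU: Ā=55.8156, payoff=70.3844, prob=0.055539
UDUU: Ā=107.9592, payoff=18.2408, prob=0.090508
DUUU: Ā=96.4217, payoff=29.7783, prob=0.090508
UUUU: Ā=186.4998, payoff=0.0000, prob=0.147495
Price = Σ prob·payoff / R^4 = 32.558505 / 2.073600 = 15.7014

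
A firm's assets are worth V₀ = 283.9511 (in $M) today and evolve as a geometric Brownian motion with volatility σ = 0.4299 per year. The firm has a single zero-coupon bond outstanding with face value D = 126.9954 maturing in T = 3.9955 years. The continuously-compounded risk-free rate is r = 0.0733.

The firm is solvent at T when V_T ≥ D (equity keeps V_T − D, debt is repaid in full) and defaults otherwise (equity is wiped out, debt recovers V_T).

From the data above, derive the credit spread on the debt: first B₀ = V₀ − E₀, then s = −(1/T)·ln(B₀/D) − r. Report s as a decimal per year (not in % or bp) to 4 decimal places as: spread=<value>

spread=0.0173

Equity is a call on the firm's assets struck at D = 126.9954:
d₁ = [ln(V₀/D) + (r + σ²/2)T] / (σ√T)
   = [ln(283.9511/126.9954) + (0.0733 + 0.5·0.4299²)·3.9955] / (0.4299·√3.9955)
   = [0.804651 + 0.662082] / 0.859316 = 1.706861
d₂ = d₁ − σ√T = 1.706861 − 0.859316 = 0.847545
N(d₁) = 0.956076,  N(d₂) = 0.801654,  e^(−rT) = 0.746119
E₀ = V₀·N(d₁) − D·e^(−rT)·N(d₂)
   = 283.9511·0.956076 − 126.9954·0.746119·0.801654 = 195.519157
B₀ = V₀ − E₀ = 283.9511 − 195.519157 = 88.431943
spread = −(1/T)·ln(B₀/D) − r = −(1/3.9955)·ln(88.431943/126.9954) − 0.0733 = 0.01728131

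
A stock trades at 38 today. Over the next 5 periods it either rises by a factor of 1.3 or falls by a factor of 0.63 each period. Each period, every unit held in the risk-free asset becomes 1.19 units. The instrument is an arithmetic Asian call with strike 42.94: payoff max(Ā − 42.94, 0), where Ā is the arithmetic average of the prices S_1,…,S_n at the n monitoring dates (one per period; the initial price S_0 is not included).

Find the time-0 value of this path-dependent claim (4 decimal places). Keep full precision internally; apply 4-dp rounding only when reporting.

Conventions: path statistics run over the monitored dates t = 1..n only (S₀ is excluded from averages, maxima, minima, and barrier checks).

price = 10.4197

Under the martingale measure an up-move has probability p* = 0.8358; value the claim as the probability-weighted average of per-path payoffs, discounted 5 periods at R = 1.19.
Enumerate all 2^5 = 32 price paths (U = up ×1.3, D = down ×0.63); each path with k up-moves has probability p*^k·(1−p*)^(5−k).
DDDDD: Ā=11.6563, payoff=0.0000, prob=0.000119
UDDDD: Ā=24.0526, payoff=0.0000, prob=0.000607
DUDDD: Ā=18.9606, payoff=0.0000, prob=0.000607
UUDDD: Ā=39.1251, payoff=0.0000, prob=0.003092
DDUDD: Ā=15.7527, payoff=0.0000, prob=0.000607
UDUDD: Ā=32.5055, payoff=0.0000, prob=0.003092
DUUDD: Ā=27.4135, payoff=0.0000, prob=0.003092
UUUDD: Ā=56.5676, payoff=13.6276, prob=0.015739
DDDUD: Ā=13.7317, payoff=0.0000, prob=0.000607
UDDUD: Ā=28.3352, payoff=0.0000, prob=0.003092
DUDUD: Ā=23.2432, payoff=0.0000, prob=0.003092
UUDUD: Ā=47.9621, payoff=5.0221, prob=0.015739
DDUUD: Ā=20.0352, payoff=0.0000, prob=0.003092
UDUUD: Ā=41.3425, payoff=0.0000, prob=0.015739
DUUUD: Ā=36.2505, payoff=0.0000, prob=0.015739
UUUUD: Ā=74.8026, payoff=31.8626, prob=0.080126
DDDDU: Ā=12.4584, payoff=0.0000, prob=0.000607
UDDDU: Ā=25.7078, payoff=0.0000, prob=0.003092
DUDDU: Ā=20.6158, payoff=0.0000, prob=0.003092
UUDDU: Ā=42.5406, payoff=0.0000, prob=0.015739
DDUDU: Ā=17.4079, payoff=0.0000, prob=0.003092
UDUDU: Ā=35.9210, payoff=0.0000, prob=0.015739
DUUDU: Ā=30.8290, payoff=0.0000, prob=0.015739
UUUDU: Ā=63.6154, payoff=20.6754, prob=0.080126
DDDUU: Ā=15.3869, payoff=0.0000, prob=0.003092
UDDUU: Ā=31.7507, payoff=0.0000, prob=0.015739
DUDUU: Ā=26.6587, payoff=0.0000, prob=0.015739
UUDUU: Ā=55.0100, payoff=12.0700, prob=0.080126
DDUUU: Ā=23.4507, payoff=0.0000, prob=0.015739
UDUUU: Ā=48.3904, payoff=5.4504, prob=0.080126
DUUUU: Ā=43.2984, payoff=0.3584, prob=0.080126
UUUUU: Ā=89.3458, payoff=46.4058, prob=0.407912
Price = Σ prob·payoff / R^5 = 24.865177 / 2.386354 = 10.4197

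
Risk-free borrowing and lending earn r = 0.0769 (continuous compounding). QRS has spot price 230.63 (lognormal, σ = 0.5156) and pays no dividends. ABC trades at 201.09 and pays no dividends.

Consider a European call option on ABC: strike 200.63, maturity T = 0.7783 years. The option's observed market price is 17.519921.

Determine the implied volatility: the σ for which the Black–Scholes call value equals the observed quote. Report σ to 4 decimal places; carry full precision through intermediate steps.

At σ = 0.1510 the Black–Scholes value reproduces the quote:
σ√T = 0.151·√0.7783 = 0.133214
d₁ = (ln(S/K) + (r+σ²/2)T) / (σ√T) = (ln(201.09/200.63) + (0.0769+0.151²/2)·0.7783) / 0.133214 = (0.002290 + 0.068724) / 0.133214 = 0.533085
d₂ = d₁ − σ√T = 0.533085 − 0.133214 = 0.399870
e^{−rT} = 0.941905
N(d₁) = 0.703012,  N(d₂) = 0.655374
V = S·N(d₁) − K·e^{−rT}·N(d₂) = 141.368784 − 123.848863 = 17.519921 (matching the quote); vega is positive throughout, so no other σ reproduces this price

sigma = 0.1510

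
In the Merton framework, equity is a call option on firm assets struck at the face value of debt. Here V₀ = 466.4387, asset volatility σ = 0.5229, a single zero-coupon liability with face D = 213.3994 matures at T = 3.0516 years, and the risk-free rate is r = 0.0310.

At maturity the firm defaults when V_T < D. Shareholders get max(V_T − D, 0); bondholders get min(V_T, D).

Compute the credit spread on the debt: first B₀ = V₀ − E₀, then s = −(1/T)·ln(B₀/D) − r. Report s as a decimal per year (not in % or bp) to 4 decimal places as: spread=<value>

spread=0.0416

Apply the equity-as-call identities (strike 213.3994, horizon 3.0516 years):
d₁ = [ln(V₀/D) + (r + σ²/2)T] / (σ√T)
   = [ln(466.4387/213.3994) + (0.0310 + 0.5·0.5229²)·3.0516] / (0.5229·√3.0516)
   = [0.781961 + 0.511791] / 0.913445 = 1.416343
d₂ = d₁ − σ√T = 1.416343 − 0.913445 = 0.502898
N(d₁) = 0.921662,  N(d₂) = 0.692482,  e^(−rT) = 0.909737
E₀ = V₀·N(d₁) − D·e^(−rT)·N(d₂)
   = 466.4387·0.921662 − 213.3994·0.909737·0.692482 = 295.462415
B₀ = V₀ − E₀ = 466.4387 − 295.462415 = 170.976285
spread = −(1/T)·ln(B₀/D) − r = −(1/3.0516)·ln(170.976285/213.3994) − 0.0310 = 0.04163097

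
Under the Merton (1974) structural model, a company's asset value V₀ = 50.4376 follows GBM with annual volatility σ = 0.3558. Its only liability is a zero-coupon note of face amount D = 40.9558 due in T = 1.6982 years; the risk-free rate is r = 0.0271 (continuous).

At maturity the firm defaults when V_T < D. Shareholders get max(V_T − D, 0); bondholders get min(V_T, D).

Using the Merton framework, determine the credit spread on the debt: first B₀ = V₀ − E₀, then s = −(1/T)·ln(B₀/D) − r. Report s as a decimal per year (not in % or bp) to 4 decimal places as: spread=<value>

Equity is a call on the firm's assets struck at D = 40.9558:
d₁ = [ln(V₀/D) + (r + σ²/2)T] / (σ√T)
   = [ln(50.4376/40.9558) + (0.0271 + 0.5·0.3558²)·1.6982] / (0.3558·√1.6982)
   = [0.208243 + 0.153512] / 0.463661 = 0.780216
d₂ = d₁ − σ√T = 0.780216 − 0.463661 = 0.316555
N(d₁) = 0.782368,  N(d₂) = 0.624209,  e^(−rT) = 0.955022
E₀ = V₀·N(d₁) − D·e^(−rT)·N(d₂)
   = 50.4376·0.782368 − 40.9558·0.955022·0.624209 = 15.045644
B₀ = V₀ − E₀ = 50.4376 − 15.045644 = 35.391956
spread = −(1/T)·ln(B₀/D) − r = −(1/1.6982)·ln(35.391956/40.9558) − 0.0271 = 0.05887861

spread=0.0589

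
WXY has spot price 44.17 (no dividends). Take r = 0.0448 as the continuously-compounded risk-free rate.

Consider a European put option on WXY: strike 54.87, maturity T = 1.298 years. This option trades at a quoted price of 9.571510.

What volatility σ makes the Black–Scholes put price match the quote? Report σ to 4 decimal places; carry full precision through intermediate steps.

sigma = 0.2237

At σ = 0.2237 the Black–Scholes value reproduces the quote:
σ√T = 0.2237·√1.298 = 0.254861
d₁ = (ln(S/K) + (r+σ²/2)T) / (σ√T) = (ln(44.17/54.87) + (0.0448+0.2237²/2)·1.298) / 0.254861 = (-0.216921 + 0.090627) / 0.254861 = -0.495539
d₂ = d₁ − σ√T = -0.495539 − 0.254861 = -0.750400
e^{−rT} = 0.943508
N(−d₁) = 0.689890,  N(−d₂) = 0.773493
V = K·e^{−rT}·N(−d₂) − S·N(−d₁) = 40.043953 − 30.472443 = 9.571510 (matching the quote); vega is positive throughout, so no other σ reproduces this price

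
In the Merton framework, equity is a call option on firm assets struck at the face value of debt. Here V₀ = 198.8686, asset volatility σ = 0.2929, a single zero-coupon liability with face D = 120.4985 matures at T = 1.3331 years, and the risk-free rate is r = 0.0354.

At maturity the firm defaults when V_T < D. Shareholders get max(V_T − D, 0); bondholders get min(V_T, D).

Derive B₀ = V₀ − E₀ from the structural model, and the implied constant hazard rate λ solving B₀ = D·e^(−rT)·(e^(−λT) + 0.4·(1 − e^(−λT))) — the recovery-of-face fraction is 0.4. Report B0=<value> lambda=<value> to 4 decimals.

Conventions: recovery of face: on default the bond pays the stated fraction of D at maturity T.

B0=113.8252 lambda=0.0123

Apply the equity-as-call identities (strike 120.4985, horizon 1.3331 years):
d₁ = [ln(V₀/D) + (r + σ²/2)T] / (σ√T)
   = [ln(198.8686/120.4985) + (0.0354 + 0.5·0.2929²)·1.3331] / (0.2929·√1.3331)
   = [0.501007 + 0.104375] / 0.338182 = 1.790107
d₂ = d₁ − σ√T = 1.790107 − 0.338182 = 1.451925
N(d₁) = 0.963282,  N(d₂) = 0.926739,  e^(−rT) = 0.953904
E₀ = V₀·N(d₁) − D·e^(−rT)·N(d₂)
   = 198.8686·0.963282 − 120.4985·0.953904·0.926739 = 85.043359
B₀ = V₀ − E₀ = 198.8686 − 85.043359 = 113.825241
e^(−λT) = (B₀·e^(rT)/D − 0.4)/(1 − 0.4) = (113.8252·1.048323/120.4985 − 0.4)/0.6 = 0.98377676
λ = −ln(0.98377676)/1.3331 = 0.012269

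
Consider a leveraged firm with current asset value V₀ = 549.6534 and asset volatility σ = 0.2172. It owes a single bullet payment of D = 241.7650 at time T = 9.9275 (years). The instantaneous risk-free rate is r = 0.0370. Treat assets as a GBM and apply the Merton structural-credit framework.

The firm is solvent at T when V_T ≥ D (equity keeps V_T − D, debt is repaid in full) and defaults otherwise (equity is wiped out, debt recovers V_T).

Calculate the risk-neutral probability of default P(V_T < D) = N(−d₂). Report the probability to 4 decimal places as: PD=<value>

PD=0.0816

Equity is a call on the firm's assets struck at D = 241.7650:
d₁ = [ln(V₀/D) + (r + σ²/2)T] / (σ√T)
   = [ln(549.6534/241.7650) + (0.0370 + 0.5·0.2172²)·9.9275] / (0.2172·√9.9275)
   = [0.821322 + 0.601487] / 0.684352 = 2.079058
d₂ = d₁ − σ√T = 2.079058 − 0.684352 = 1.394706
risk-neutral PD = N(−d₂) = N(-1.394706) = 0.081552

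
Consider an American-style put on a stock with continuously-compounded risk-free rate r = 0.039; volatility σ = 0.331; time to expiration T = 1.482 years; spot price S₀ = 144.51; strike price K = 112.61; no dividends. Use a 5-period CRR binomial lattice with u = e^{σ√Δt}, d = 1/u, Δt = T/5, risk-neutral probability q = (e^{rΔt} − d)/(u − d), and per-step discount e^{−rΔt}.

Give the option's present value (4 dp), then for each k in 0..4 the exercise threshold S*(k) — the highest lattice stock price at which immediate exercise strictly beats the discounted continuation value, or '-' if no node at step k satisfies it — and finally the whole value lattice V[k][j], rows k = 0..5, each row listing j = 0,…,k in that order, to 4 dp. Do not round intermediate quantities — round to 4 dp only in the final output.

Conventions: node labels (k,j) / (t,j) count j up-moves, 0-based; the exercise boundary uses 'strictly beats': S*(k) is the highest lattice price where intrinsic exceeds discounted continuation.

price = 6.4210
boundary = - - - 84.1611 70.2829
tree:
6.4210
10.8811 1.8790
17.9430 3.7065 0.0000
28.4489 7.3113 0.0000 0.0000
42.3271 14.4221 0.0000 0.0000 0.0000
53.9168 28.4489 0.0000 0.0000 0.0000 0.0000

Δt=0.29640, u=1.19746, d=0.83510, q=0.48716, disc=e^(-rΔt)=0.98851
k=5 terminal: V=max(K-S,0) → 53.9168 28.4489 0.0000 0.0000 0.0000 0.0000
k=4: j=0 S=70.2829 intr=42.3271 cont=41.0329 V=42.3271[EX]; j=1 S=100.7799 intr=11.8301 cont=14.4221 V=14.4221[hold]; j=2 S=144.5100 intr=0.0000 cont=0.0000 V=0.0000[hold]; j=3 S=207.2154 intr=0.0000 cont=0.0000 V=0.0000[hold]; j=4 S=297.1298 intr=0.0000 cont=0.0000 V=0.0000[hold]  S*(4)=70.2829
k=3: j=0 S=84.1611 intr=28.4489 cont=28.4028 V=28.4489[EX]; j=1 S=120.6801 intr=0.0000 cont=7.3113 V=7.3113[hold]; j=2 S=173.0454 intr=0.0000 cont=0.0000 V=0.0000[hold]; j=3 S=248.1328 intr=0.0000 cont=0.0000 V=0.0000[hold]  S*(3)=84.1611
k=2: j=0 S=100.7799 intr=11.8301 cont=17.9430 V=17.9430[hold]; j=1 S=144.5100 intr=0.0000 cont=3.7065 V=3.7065[hold]; j=2 S=207.2154 intr=0.0000 cont=0.0000 V=0.0000[hold]  S*(2)=-
k=1: j=0 S=120.6801 intr=0.0000 cont=10.8811 V=10.8811[hold]; j=1 S=173.0454 intr=0.0000 cont=1.8790 V=1.8790[hold]  S*(1)=-
k=0: j=0 S=144.5100 intr=0.0000 cont=6.4210 V=6.4210[hold]  S*(0)=-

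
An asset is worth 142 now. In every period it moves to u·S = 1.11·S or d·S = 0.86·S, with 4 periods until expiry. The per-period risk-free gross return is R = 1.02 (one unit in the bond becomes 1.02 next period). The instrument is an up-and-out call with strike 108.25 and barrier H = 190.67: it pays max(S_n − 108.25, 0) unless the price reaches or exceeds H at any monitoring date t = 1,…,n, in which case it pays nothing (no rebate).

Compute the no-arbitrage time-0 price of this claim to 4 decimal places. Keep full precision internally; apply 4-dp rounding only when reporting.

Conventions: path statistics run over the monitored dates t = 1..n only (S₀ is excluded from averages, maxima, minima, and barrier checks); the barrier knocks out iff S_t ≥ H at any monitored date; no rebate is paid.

price = 21.5934

No-arbitrage gives p* = (R−d)/(u−d) = 0.6400: enumerate every path, weight its payoff by its p*-probability, and discount by R^4.
Enumerate all 2^4 = 16 price paths (U = up ×1.11, D = down ×0.86); each path with k up-moves has probability p*^k·(1−p*)^(4−k).
DDDD: M=122.1200, payoff=0.0000, prob=0.016796
UDDD: M=157.6200, payoff=0.0000, prob=0.029860
DUDD: M=135.5532, payoff=0.0000, prob=0.029860
UUDD: M=174.9582, payoff=21.1491, prob=0.053084
DDUD: M=122.1200, payoff=0.0000, prob=0.029860
UDUD: M=157.6200, payoff=21.1491, prob=0.053084
DUUD: M=150.4641, payoff=21.1491, prob=0.053084
UUUD: M=194.2036, payoff=0.0000, prob=0.094372
DDDU: M=122.1200, payoff=0.0000, prob=0.029860
UDDU: M=157.6200, payoff=21.1491, prob=0.053084
DUDU: M=135.5532, payoff=21.1491, prob=0.053084
UUDU: M=174.9582, payoff=58.7651, prob=0.094372
DDUU: M=129.3991, payoff=21.1491, prob=0.053084
UDUU: M=167.0151, payoff=58.7651, prob=0.094372
DUUU: M=167.0151, payoff=58.7651, prob=0.094372
UUUU: M=215.5660, payoff=0.0000, prob=0.167772
Price = Σ prob·payoff / R^4 = 23.373400 / 1.082432 = 21.5934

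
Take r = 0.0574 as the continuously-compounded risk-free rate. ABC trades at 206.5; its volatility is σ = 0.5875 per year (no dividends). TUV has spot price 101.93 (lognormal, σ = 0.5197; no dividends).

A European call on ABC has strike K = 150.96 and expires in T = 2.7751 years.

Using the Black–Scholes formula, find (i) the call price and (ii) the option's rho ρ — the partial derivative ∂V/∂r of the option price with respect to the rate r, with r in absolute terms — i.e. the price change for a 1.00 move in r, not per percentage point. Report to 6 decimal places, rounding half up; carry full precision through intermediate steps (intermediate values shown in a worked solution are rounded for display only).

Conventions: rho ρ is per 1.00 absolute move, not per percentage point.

price = 108.297389
ρ = 177.696553

σ√T = 0.5875·√2.7751 = 0.978695
d₁ = (ln(S/K) + (r+σ²/2)T) / (σ√T) = (ln(206.5/150.96) + (0.0574+0.5875²/2)·2.7751) / 0.978695 = (0.313286 + 0.638212) / 0.978695 = 0.972211
d₂ = d₁ − σ√T = 0.972211 − 0.978695 = -0.006483
e^{−rT} = 0.852748
N(d₁) = 0.834527,  N(d₂) = 0.497414
Call price V = S·N(d₁) − K·e^{−rT}·N(d₂) = 172.329876 − 64.032487 = 108.297389
ρ = K·T·e^{−rT}·N(d₂) = 177.696553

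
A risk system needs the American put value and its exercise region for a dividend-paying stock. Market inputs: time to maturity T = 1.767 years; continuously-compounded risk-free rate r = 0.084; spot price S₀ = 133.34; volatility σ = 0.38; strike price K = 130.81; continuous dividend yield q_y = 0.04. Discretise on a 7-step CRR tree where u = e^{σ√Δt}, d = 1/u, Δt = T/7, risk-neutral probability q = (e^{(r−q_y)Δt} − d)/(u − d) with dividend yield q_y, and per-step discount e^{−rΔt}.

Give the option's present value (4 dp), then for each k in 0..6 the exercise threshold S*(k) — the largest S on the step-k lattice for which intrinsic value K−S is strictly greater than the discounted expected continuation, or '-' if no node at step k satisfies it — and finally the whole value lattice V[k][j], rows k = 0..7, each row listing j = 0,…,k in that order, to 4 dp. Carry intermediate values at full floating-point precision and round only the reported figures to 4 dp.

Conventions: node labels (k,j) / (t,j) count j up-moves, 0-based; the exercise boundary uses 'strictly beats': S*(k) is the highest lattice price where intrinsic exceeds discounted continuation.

Δt=0.25243  u=1.21036  d=0.82620  q=0.48149  discount=0.97902
step 7 (expiry): payoffs max(K−S,0) = 95.7711 79.4788 55.6108 20.6447 0.0000 0.0000 0.0000 0.0000
step 6: (k=6,j=0): S=42.4098, K−S=88.4002, hold=86.0818 ⇒ V=88.4002 exercise | (k=6,j=1): S=62.1294, K−S=68.6806, hold=66.5603 ⇒ V=68.6806 exercise | (k=6,j=2): S=91.0183, K−S=39.7917, hold=37.9616 ⇒ V=39.7917 exercise | (k=6,j=3): S=133.3400, K−S=0.0000, hold=10.4800 ⇒ V=10.4800 continue | (k=6,j=4): S=195.3404, K−S=0.0000, hold=0.0000 ⇒ V=0.0000 continue | (k=6,j=5): S=286.1696, K−S=0.0000, hold=0.0000 ⇒ V=0.0000 continue | (k=6,j=6): S=419.2327, K−S=0.0000, hold=0.0000 ⇒ V=0.0000 continue  boundary S*=91.0183
step 5: (k=5,j=0): S=51.3312, K−S=79.4788, hold=77.2500 ⇒ V=79.4788 exercise | (k=5,j=1): S=75.1992, K−S=55.6108, hold=53.6218 ⇒ V=55.6108 exercise | (k=5,j=2): S=110.1653, K−S=20.6447, hold=25.1397 ⇒ V=25.1397 continue | (k=5,j=3): S=161.3899, K−S=0.0000, hold=5.3200 ⇒ V=5.3200 continue | (k=5,j=4): S=236.4328, K−S=0.0000, hold=0.0000 ⇒ V=0.0000 continue | (k=5,j=5): S=346.3692, K−S=0.0000, hold=0.0000 ⇒ V=0.0000 continue  boundary S*=75.1992
step 4: (k=4,j=0): S=62.1294, K−S=68.6806, hold=66.5603 ⇒ V=68.6806 exercise | (k=4,j=1): S=91.0183, K−S=39.7917, hold=40.0804 ⇒ V=40.0804 continue | (k=4,j=2): S=133.3400, K−S=0.0000, hold=15.2695 ⇒ V=15.2695 continue | (k=4,j=3): S=195.3404, K−S=0.0000, hold=2.7006 ⇒ V=2.7006 continue | (k=4,j=4): S=286.1696, K−S=0.0000, hold=0.0000 ⇒ V=0.0000 continue  boundary S*=62.1294
step 3: (k=3,j=0): S=75.1992, K−S=55.6108, hold=53.7579 ⇒ V=55.6108 exercise | (k=3,j=1): S=110.1653, K−S=20.6447, hold=27.5440 ⇒ V=27.5440 continue | (k=3,j=2): S=161.3899, K−S=0.0000, hold=9.0244 ⇒ V=9.0244 continue | (k=3,j=3): S=236.4328, K−S=0.0000, hold=1.3709 ⇒ V=1.3709 continue  boundary S*=75.1992
step 2: (k=2,j=0): S=91.0183, K−S=39.7917, hold=41.2138 ⇒ V=41.2138 continue | (k=2,j=1): S=133.3400, K−S=0.0000, hold=18.2362 ⇒ V=18.2362 continue | (k=2,j=2): S=195.3404, K−S=0.0000, hold=5.2273 ⇒ V=5.2273 continue  boundary S*=-
step 1: (k=1,j=0): S=110.1653, K−S=20.6447, hold=29.5178 ⇒ V=29.5178 continue | (k=1,j=1): S=161.3899, K−S=0.0000, hold=11.7214 ⇒ V=11.7214 continue  boundary S*=-
step 0: (k=0,j=0): S=133.3400, K−S=0.0000, hold=20.5095 ⇒ V=20.5095 continue  boundary S*=-

price = 20.5095
boundary = - - - 75.1992 62.1294 75.1992 91.0183
tree:
20.5095
29.5178 11.7214
41.2138 18.2362 5.2273
55.6108 27.5440 9.0244 1.3709
68.6806 40.0804 15.2695 2.7006 0.0000
79.4788 55.6108 25.1397 5.3200 0.0000 0.0000
88.4002 68.6806 39.7917 10.4800 0.0000 0.0000 0.0000
95.7711 79.4788 55.6108 20.6447 0.0000 0.0000 0.0000 0.0000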